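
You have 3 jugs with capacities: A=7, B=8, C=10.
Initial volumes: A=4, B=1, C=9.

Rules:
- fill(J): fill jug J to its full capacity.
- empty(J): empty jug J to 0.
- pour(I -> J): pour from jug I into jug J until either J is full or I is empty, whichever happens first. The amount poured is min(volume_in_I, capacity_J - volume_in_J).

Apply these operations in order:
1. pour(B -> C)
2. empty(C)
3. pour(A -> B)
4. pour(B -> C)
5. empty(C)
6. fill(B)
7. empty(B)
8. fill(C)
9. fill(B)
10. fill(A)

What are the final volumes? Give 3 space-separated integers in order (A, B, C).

Answer: 7 8 10

Derivation:
Step 1: pour(B -> C) -> (A=4 B=0 C=10)
Step 2: empty(C) -> (A=4 B=0 C=0)
Step 3: pour(A -> B) -> (A=0 B=4 C=0)
Step 4: pour(B -> C) -> (A=0 B=0 C=4)
Step 5: empty(C) -> (A=0 B=0 C=0)
Step 6: fill(B) -> (A=0 B=8 C=0)
Step 7: empty(B) -> (A=0 B=0 C=0)
Step 8: fill(C) -> (A=0 B=0 C=10)
Step 9: fill(B) -> (A=0 B=8 C=10)
Step 10: fill(A) -> (A=7 B=8 C=10)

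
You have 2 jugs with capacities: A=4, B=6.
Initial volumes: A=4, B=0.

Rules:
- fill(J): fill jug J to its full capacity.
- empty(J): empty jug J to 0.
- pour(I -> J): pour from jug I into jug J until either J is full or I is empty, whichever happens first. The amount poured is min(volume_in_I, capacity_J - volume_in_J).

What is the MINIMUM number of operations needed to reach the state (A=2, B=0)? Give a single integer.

BFS from (A=4, B=0). One shortest path:
  1. pour(A -> B) -> (A=0 B=4)
  2. fill(A) -> (A=4 B=4)
  3. pour(A -> B) -> (A=2 B=6)
  4. empty(B) -> (A=2 B=0)
Reached target in 4 moves.

Answer: 4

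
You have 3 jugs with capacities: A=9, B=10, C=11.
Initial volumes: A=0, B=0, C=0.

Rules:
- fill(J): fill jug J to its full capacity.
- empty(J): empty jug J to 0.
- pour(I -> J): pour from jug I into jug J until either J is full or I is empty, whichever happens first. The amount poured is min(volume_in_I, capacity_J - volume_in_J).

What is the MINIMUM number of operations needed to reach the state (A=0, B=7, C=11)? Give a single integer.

Answer: 5

Derivation:
BFS from (A=0, B=0, C=0). One shortest path:
  1. fill(A) -> (A=9 B=0 C=0)
  2. pour(A -> B) -> (A=0 B=9 C=0)
  3. fill(A) -> (A=9 B=9 C=0)
  4. pour(A -> C) -> (A=0 B=9 C=9)
  5. pour(B -> C) -> (A=0 B=7 C=11)
Reached target in 5 moves.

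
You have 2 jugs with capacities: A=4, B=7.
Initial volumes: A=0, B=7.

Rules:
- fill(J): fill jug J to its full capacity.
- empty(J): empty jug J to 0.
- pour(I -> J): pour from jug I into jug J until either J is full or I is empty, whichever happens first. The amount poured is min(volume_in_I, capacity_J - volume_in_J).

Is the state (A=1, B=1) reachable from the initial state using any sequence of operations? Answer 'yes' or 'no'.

Answer: no

Derivation:
BFS explored all 22 reachable states.
Reachable set includes: (0,0), (0,1), (0,2), (0,3), (0,4), (0,5), (0,6), (0,7), (1,0), (1,7), (2,0), (2,7) ...
Target (A=1, B=1) not in reachable set → no.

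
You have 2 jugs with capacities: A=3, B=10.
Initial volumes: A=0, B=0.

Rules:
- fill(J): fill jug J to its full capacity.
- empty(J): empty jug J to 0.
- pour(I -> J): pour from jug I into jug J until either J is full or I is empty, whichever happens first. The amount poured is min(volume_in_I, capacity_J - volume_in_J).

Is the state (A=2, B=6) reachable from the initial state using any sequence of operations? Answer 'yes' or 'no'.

BFS explored all 26 reachable states.
Reachable set includes: (0,0), (0,1), (0,2), (0,3), (0,4), (0,5), (0,6), (0,7), (0,8), (0,9), (0,10), (1,0) ...
Target (A=2, B=6) not in reachable set → no.

Answer: no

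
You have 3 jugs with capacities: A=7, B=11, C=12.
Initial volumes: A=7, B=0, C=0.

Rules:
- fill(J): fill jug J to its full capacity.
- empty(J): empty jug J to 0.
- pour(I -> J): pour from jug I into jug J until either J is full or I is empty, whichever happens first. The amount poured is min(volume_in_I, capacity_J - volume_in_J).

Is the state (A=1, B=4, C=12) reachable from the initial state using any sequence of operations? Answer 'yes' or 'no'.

Answer: yes

Derivation:
BFS from (A=7, B=0, C=0):
  1. empty(A) -> (A=0 B=0 C=0)
  2. fill(C) -> (A=0 B=0 C=12)
  3. pour(C -> B) -> (A=0 B=11 C=1)
  4. pour(B -> A) -> (A=7 B=4 C=1)
  5. empty(A) -> (A=0 B=4 C=1)
  6. pour(C -> A) -> (A=1 B=4 C=0)
  7. fill(C) -> (A=1 B=4 C=12)
Target reached → yes.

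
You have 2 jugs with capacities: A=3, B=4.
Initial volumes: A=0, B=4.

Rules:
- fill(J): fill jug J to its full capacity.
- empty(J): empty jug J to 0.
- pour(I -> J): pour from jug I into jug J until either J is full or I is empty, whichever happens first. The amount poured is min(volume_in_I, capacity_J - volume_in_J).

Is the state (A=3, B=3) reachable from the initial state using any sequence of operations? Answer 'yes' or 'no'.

Answer: yes

Derivation:
BFS from (A=0, B=4):
  1. fill(A) -> (A=3 B=4)
  2. empty(B) -> (A=3 B=0)
  3. pour(A -> B) -> (A=0 B=3)
  4. fill(A) -> (A=3 B=3)
Target reached → yes.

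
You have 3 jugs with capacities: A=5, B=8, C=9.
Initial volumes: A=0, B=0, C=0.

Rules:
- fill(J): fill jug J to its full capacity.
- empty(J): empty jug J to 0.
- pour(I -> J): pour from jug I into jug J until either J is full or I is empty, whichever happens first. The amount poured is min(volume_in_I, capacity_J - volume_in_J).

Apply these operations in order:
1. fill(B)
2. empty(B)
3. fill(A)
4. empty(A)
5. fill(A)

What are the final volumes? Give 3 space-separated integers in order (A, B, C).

Step 1: fill(B) -> (A=0 B=8 C=0)
Step 2: empty(B) -> (A=0 B=0 C=0)
Step 3: fill(A) -> (A=5 B=0 C=0)
Step 4: empty(A) -> (A=0 B=0 C=0)
Step 5: fill(A) -> (A=5 B=0 C=0)

Answer: 5 0 0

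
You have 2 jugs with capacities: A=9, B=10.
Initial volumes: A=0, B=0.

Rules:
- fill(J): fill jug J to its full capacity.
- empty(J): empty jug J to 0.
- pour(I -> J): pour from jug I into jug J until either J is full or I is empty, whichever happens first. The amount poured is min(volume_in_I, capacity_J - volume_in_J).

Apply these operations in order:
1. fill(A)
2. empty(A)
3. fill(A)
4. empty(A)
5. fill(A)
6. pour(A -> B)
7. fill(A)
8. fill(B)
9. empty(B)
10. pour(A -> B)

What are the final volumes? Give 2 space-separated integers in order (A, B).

Step 1: fill(A) -> (A=9 B=0)
Step 2: empty(A) -> (A=0 B=0)
Step 3: fill(A) -> (A=9 B=0)
Step 4: empty(A) -> (A=0 B=0)
Step 5: fill(A) -> (A=9 B=0)
Step 6: pour(A -> B) -> (A=0 B=9)
Step 7: fill(A) -> (A=9 B=9)
Step 8: fill(B) -> (A=9 B=10)
Step 9: empty(B) -> (A=9 B=0)
Step 10: pour(A -> B) -> (A=0 B=9)

Answer: 0 9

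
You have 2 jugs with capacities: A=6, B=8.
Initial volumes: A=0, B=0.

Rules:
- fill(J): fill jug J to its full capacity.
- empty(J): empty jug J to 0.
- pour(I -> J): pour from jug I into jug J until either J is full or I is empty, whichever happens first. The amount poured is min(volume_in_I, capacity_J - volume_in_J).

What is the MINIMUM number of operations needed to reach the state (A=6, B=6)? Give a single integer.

Answer: 3

Derivation:
BFS from (A=0, B=0). One shortest path:
  1. fill(A) -> (A=6 B=0)
  2. pour(A -> B) -> (A=0 B=6)
  3. fill(A) -> (A=6 B=6)
Reached target in 3 moves.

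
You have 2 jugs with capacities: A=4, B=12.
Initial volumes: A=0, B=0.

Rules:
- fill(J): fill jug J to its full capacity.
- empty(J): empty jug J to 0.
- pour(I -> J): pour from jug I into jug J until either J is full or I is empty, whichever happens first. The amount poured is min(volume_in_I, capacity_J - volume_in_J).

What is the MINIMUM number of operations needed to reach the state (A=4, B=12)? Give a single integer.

Answer: 2

Derivation:
BFS from (A=0, B=0). One shortest path:
  1. fill(A) -> (A=4 B=0)
  2. fill(B) -> (A=4 B=12)
Reached target in 2 moves.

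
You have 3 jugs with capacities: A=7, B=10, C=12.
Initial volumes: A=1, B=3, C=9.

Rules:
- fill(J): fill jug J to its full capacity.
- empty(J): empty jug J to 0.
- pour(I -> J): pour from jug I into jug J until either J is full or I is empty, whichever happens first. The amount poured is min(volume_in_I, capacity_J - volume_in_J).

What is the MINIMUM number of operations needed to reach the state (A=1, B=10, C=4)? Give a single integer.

BFS from (A=1, B=3, C=9). One shortest path:
  1. pour(C -> B) -> (A=1 B=10 C=2)
  2. empty(B) -> (A=1 B=0 C=2)
  3. pour(C -> B) -> (A=1 B=2 C=0)
  4. fill(C) -> (A=1 B=2 C=12)
  5. pour(C -> B) -> (A=1 B=10 C=4)
Reached target in 5 moves.

Answer: 5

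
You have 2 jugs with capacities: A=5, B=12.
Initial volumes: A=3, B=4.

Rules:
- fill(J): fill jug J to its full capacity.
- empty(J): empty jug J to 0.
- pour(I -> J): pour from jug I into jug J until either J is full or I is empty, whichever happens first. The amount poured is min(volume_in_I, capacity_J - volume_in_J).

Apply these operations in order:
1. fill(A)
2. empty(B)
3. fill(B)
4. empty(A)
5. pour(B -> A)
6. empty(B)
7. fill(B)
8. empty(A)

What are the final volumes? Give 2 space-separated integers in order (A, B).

Answer: 0 12

Derivation:
Step 1: fill(A) -> (A=5 B=4)
Step 2: empty(B) -> (A=5 B=0)
Step 3: fill(B) -> (A=5 B=12)
Step 4: empty(A) -> (A=0 B=12)
Step 5: pour(B -> A) -> (A=5 B=7)
Step 6: empty(B) -> (A=5 B=0)
Step 7: fill(B) -> (A=5 B=12)
Step 8: empty(A) -> (A=0 B=12)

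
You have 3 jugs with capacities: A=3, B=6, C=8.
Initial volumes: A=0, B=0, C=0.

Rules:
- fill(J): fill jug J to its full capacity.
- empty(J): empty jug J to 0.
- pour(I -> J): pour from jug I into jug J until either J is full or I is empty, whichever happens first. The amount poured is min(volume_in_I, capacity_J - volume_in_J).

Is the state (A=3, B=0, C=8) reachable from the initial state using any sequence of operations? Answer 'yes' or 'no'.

BFS from (A=0, B=0, C=0):
  1. fill(A) -> (A=3 B=0 C=0)
  2. fill(C) -> (A=3 B=0 C=8)
Target reached → yes.

Answer: yes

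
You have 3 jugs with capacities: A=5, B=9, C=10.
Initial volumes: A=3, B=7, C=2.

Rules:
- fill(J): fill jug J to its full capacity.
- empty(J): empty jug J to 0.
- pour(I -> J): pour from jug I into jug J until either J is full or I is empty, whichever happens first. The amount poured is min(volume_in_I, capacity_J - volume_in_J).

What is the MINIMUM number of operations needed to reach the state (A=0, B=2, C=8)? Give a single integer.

Answer: 4

Derivation:
BFS from (A=3, B=7, C=2). One shortest path:
  1. empty(C) -> (A=3 B=7 C=0)
  2. pour(A -> C) -> (A=0 B=7 C=3)
  3. pour(B -> A) -> (A=5 B=2 C=3)
  4. pour(A -> C) -> (A=0 B=2 C=8)
Reached target in 4 moves.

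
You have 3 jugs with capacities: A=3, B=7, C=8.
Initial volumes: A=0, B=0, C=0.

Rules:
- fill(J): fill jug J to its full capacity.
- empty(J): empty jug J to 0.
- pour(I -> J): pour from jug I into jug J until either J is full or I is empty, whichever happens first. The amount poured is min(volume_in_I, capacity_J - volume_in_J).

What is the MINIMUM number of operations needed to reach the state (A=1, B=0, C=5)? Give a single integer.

BFS from (A=0, B=0, C=0). One shortest path:
  1. fill(C) -> (A=0 B=0 C=8)
  2. pour(C -> A) -> (A=3 B=0 C=5)
  3. empty(A) -> (A=0 B=0 C=5)
  4. pour(C -> B) -> (A=0 B=5 C=0)
  5. fill(C) -> (A=0 B=5 C=8)
  6. pour(C -> A) -> (A=3 B=5 C=5)
  7. pour(A -> B) -> (A=1 B=7 C=5)
  8. empty(B) -> (A=1 B=0 C=5)
Reached target in 8 moves.

Answer: 8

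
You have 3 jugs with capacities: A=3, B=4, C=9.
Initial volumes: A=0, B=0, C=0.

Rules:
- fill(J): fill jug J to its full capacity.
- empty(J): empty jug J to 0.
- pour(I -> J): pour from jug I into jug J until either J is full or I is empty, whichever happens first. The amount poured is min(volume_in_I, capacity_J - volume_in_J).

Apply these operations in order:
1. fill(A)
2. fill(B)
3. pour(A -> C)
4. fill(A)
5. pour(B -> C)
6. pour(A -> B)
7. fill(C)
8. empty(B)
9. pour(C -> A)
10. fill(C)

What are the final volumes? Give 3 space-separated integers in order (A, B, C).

Step 1: fill(A) -> (A=3 B=0 C=0)
Step 2: fill(B) -> (A=3 B=4 C=0)
Step 3: pour(A -> C) -> (A=0 B=4 C=3)
Step 4: fill(A) -> (A=3 B=4 C=3)
Step 5: pour(B -> C) -> (A=3 B=0 C=7)
Step 6: pour(A -> B) -> (A=0 B=3 C=7)
Step 7: fill(C) -> (A=0 B=3 C=9)
Step 8: empty(B) -> (A=0 B=0 C=9)
Step 9: pour(C -> A) -> (A=3 B=0 C=6)
Step 10: fill(C) -> (A=3 B=0 C=9)

Answer: 3 0 9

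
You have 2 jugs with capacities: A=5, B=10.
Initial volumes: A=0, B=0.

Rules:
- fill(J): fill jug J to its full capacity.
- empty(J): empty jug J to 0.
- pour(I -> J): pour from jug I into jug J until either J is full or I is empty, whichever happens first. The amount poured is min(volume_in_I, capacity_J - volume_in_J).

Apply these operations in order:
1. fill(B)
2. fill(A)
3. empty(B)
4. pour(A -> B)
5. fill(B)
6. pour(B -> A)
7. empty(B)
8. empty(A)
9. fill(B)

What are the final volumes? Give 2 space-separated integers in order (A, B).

Answer: 0 10

Derivation:
Step 1: fill(B) -> (A=0 B=10)
Step 2: fill(A) -> (A=5 B=10)
Step 3: empty(B) -> (A=5 B=0)
Step 4: pour(A -> B) -> (A=0 B=5)
Step 5: fill(B) -> (A=0 B=10)
Step 6: pour(B -> A) -> (A=5 B=5)
Step 7: empty(B) -> (A=5 B=0)
Step 8: empty(A) -> (A=0 B=0)
Step 9: fill(B) -> (A=0 B=10)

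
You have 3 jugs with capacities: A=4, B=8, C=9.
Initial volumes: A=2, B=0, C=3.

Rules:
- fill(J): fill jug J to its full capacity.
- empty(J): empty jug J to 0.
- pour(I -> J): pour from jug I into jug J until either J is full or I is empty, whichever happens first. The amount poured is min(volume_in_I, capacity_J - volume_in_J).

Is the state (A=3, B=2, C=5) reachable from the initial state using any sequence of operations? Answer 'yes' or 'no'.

Answer: no

Derivation:
BFS explored all 282 reachable states.
Reachable set includes: (0,0,0), (0,0,1), (0,0,2), (0,0,3), (0,0,4), (0,0,5), (0,0,6), (0,0,7), (0,0,8), (0,0,9), (0,1,0), (0,1,1) ...
Target (A=3, B=2, C=5) not in reachable set → no.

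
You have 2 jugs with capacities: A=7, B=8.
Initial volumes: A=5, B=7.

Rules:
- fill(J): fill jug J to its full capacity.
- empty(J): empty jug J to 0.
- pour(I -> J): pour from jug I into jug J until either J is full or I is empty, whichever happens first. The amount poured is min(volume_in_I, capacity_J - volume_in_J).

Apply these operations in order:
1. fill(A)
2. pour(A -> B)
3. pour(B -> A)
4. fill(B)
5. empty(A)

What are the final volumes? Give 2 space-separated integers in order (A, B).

Answer: 0 8

Derivation:
Step 1: fill(A) -> (A=7 B=7)
Step 2: pour(A -> B) -> (A=6 B=8)
Step 3: pour(B -> A) -> (A=7 B=7)
Step 4: fill(B) -> (A=7 B=8)
Step 5: empty(A) -> (A=0 B=8)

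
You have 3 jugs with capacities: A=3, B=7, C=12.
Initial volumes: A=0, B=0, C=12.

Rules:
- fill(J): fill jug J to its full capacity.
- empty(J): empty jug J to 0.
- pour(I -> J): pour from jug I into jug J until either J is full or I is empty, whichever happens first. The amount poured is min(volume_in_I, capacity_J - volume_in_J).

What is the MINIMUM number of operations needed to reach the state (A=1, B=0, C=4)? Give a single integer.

BFS from (A=0, B=0, C=12). One shortest path:
  1. pour(C -> B) -> (A=0 B=7 C=5)
  2. pour(B -> A) -> (A=3 B=4 C=5)
  3. pour(A -> C) -> (A=0 B=4 C=8)
  4. pour(B -> A) -> (A=3 B=1 C=8)
  5. pour(A -> C) -> (A=0 B=1 C=11)
  6. pour(B -> A) -> (A=1 B=0 C=11)
  7. pour(C -> B) -> (A=1 B=7 C=4)
  8. empty(B) -> (A=1 B=0 C=4)
Reached target in 8 moves.

Answer: 8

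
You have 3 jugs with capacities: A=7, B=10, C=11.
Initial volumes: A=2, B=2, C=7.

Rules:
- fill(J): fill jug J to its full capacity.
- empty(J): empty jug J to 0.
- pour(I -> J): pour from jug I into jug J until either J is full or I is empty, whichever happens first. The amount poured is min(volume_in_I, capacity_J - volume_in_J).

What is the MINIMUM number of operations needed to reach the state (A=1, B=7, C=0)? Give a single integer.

Answer: 5

Derivation:
BFS from (A=2, B=2, C=7). One shortest path:
  1. pour(A -> B) -> (A=0 B=4 C=7)
  2. fill(A) -> (A=7 B=4 C=7)
  3. pour(A -> B) -> (A=1 B=10 C=7)
  4. empty(B) -> (A=1 B=0 C=7)
  5. pour(C -> B) -> (A=1 B=7 C=0)
Reached target in 5 moves.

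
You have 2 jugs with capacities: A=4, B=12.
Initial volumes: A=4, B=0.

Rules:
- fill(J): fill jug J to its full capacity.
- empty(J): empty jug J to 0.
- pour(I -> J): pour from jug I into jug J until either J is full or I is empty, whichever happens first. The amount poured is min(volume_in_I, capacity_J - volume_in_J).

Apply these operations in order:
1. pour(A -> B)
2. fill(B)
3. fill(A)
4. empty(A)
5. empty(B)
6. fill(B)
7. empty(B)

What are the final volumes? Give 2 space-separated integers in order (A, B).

Answer: 0 0

Derivation:
Step 1: pour(A -> B) -> (A=0 B=4)
Step 2: fill(B) -> (A=0 B=12)
Step 3: fill(A) -> (A=4 B=12)
Step 4: empty(A) -> (A=0 B=12)
Step 5: empty(B) -> (A=0 B=0)
Step 6: fill(B) -> (A=0 B=12)
Step 7: empty(B) -> (A=0 B=0)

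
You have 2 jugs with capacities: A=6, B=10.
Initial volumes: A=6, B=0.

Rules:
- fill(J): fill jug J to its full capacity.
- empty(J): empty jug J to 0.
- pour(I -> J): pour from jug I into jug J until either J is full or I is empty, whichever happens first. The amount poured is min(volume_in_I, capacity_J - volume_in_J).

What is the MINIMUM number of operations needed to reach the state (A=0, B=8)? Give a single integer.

BFS from (A=6, B=0). One shortest path:
  1. pour(A -> B) -> (A=0 B=6)
  2. fill(A) -> (A=6 B=6)
  3. pour(A -> B) -> (A=2 B=10)
  4. empty(B) -> (A=2 B=0)
  5. pour(A -> B) -> (A=0 B=2)
  6. fill(A) -> (A=6 B=2)
  7. pour(A -> B) -> (A=0 B=8)
Reached target in 7 moves.

Answer: 7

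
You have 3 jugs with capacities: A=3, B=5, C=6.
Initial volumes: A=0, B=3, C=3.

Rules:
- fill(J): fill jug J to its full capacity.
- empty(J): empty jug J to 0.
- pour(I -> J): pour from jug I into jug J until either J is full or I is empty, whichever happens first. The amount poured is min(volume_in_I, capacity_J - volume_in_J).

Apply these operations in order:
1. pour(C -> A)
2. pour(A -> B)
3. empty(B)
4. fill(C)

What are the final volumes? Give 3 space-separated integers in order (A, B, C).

Answer: 1 0 6

Derivation:
Step 1: pour(C -> A) -> (A=3 B=3 C=0)
Step 2: pour(A -> B) -> (A=1 B=5 C=0)
Step 3: empty(B) -> (A=1 B=0 C=0)
Step 4: fill(C) -> (A=1 B=0 C=6)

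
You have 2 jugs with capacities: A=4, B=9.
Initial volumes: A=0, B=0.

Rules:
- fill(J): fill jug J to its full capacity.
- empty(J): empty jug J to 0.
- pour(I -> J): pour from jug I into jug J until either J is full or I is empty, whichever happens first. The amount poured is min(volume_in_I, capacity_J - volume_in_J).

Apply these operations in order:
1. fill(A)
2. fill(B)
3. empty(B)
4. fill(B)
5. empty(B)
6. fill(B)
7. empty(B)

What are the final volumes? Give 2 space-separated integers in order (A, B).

Answer: 4 0

Derivation:
Step 1: fill(A) -> (A=4 B=0)
Step 2: fill(B) -> (A=4 B=9)
Step 3: empty(B) -> (A=4 B=0)
Step 4: fill(B) -> (A=4 B=9)
Step 5: empty(B) -> (A=4 B=0)
Step 6: fill(B) -> (A=4 B=9)
Step 7: empty(B) -> (A=4 B=0)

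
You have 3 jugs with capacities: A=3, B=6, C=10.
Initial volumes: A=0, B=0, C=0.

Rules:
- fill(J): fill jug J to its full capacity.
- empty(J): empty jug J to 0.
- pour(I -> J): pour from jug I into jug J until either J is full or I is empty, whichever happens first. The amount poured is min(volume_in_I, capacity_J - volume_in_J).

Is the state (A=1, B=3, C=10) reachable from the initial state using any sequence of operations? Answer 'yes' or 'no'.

BFS from (A=0, B=0, C=0):
  1. fill(C) -> (A=0 B=0 C=10)
  2. pour(C -> A) -> (A=3 B=0 C=7)
  3. pour(C -> B) -> (A=3 B=6 C=1)
  4. empty(B) -> (A=3 B=0 C=1)
  5. pour(A -> B) -> (A=0 B=3 C=1)
  6. pour(C -> A) -> (A=1 B=3 C=0)
  7. fill(C) -> (A=1 B=3 C=10)
Target reached → yes.

Answer: yes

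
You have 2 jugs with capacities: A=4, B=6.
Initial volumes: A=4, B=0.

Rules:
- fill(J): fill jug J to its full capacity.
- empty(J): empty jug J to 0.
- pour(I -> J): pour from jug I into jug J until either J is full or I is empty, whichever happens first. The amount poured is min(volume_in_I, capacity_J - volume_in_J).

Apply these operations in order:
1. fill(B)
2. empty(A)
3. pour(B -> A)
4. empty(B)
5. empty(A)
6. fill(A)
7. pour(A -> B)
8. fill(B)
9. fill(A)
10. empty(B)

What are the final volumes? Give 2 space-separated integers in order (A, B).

Step 1: fill(B) -> (A=4 B=6)
Step 2: empty(A) -> (A=0 B=6)
Step 3: pour(B -> A) -> (A=4 B=2)
Step 4: empty(B) -> (A=4 B=0)
Step 5: empty(A) -> (A=0 B=0)
Step 6: fill(A) -> (A=4 B=0)
Step 7: pour(A -> B) -> (A=0 B=4)
Step 8: fill(B) -> (A=0 B=6)
Step 9: fill(A) -> (A=4 B=6)
Step 10: empty(B) -> (A=4 B=0)

Answer: 4 0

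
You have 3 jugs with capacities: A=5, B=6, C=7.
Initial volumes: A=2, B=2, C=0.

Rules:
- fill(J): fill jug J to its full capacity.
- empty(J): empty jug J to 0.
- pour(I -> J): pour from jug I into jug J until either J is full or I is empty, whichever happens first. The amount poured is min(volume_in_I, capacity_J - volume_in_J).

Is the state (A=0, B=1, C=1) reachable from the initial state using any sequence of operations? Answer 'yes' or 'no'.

Answer: yes

Derivation:
BFS from (A=2, B=2, C=0):
  1. fill(A) -> (A=5 B=2 C=0)
  2. pour(A -> B) -> (A=1 B=6 C=0)
  3. pour(A -> C) -> (A=0 B=6 C=1)
  4. pour(B -> A) -> (A=5 B=1 C=1)
  5. empty(A) -> (A=0 B=1 C=1)
Target reached → yes.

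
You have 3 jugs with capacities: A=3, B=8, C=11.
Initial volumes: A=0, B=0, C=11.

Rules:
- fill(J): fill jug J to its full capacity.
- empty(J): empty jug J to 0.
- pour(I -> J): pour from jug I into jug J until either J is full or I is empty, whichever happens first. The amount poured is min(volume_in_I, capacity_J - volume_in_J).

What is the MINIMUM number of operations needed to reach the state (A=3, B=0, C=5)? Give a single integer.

BFS from (A=0, B=0, C=11). One shortest path:
  1. pour(C -> A) -> (A=3 B=0 C=8)
  2. empty(A) -> (A=0 B=0 C=8)
  3. pour(C -> A) -> (A=3 B=0 C=5)
Reached target in 3 moves.

Answer: 3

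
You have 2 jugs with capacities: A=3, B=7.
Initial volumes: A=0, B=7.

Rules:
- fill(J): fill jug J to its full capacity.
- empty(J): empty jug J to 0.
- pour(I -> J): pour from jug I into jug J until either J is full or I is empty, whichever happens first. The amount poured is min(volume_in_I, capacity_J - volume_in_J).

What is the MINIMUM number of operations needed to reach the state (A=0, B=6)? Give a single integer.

Answer: 5

Derivation:
BFS from (A=0, B=7). One shortest path:
  1. fill(A) -> (A=3 B=7)
  2. empty(B) -> (A=3 B=0)
  3. pour(A -> B) -> (A=0 B=3)
  4. fill(A) -> (A=3 B=3)
  5. pour(A -> B) -> (A=0 B=6)
Reached target in 5 moves.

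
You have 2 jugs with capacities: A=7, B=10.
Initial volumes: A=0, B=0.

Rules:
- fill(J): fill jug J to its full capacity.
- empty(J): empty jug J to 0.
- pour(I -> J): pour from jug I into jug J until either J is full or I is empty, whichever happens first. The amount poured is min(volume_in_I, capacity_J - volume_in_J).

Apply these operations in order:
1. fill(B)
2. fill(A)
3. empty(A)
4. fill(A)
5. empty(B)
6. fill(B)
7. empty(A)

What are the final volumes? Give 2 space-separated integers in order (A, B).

Step 1: fill(B) -> (A=0 B=10)
Step 2: fill(A) -> (A=7 B=10)
Step 3: empty(A) -> (A=0 B=10)
Step 4: fill(A) -> (A=7 B=10)
Step 5: empty(B) -> (A=7 B=0)
Step 6: fill(B) -> (A=7 B=10)
Step 7: empty(A) -> (A=0 B=10)

Answer: 0 10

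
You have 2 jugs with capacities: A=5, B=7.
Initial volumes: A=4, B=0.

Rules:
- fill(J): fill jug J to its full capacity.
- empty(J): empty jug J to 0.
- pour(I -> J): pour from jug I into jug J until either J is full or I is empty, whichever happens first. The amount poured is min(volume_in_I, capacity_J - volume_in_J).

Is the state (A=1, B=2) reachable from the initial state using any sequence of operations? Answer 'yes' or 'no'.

BFS explored all 24 reachable states.
Reachable set includes: (0,0), (0,1), (0,2), (0,3), (0,4), (0,5), (0,6), (0,7), (1,0), (1,7), (2,0), (2,7) ...
Target (A=1, B=2) not in reachable set → no.

Answer: no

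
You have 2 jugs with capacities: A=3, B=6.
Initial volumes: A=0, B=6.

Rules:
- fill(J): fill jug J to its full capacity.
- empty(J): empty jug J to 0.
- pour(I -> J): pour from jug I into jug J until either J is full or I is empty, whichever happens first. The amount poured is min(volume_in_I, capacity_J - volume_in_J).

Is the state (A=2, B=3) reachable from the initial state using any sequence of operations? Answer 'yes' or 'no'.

BFS explored all 6 reachable states.
Reachable set includes: (0,0), (0,3), (0,6), (3,0), (3,3), (3,6)
Target (A=2, B=3) not in reachable set → no.

Answer: no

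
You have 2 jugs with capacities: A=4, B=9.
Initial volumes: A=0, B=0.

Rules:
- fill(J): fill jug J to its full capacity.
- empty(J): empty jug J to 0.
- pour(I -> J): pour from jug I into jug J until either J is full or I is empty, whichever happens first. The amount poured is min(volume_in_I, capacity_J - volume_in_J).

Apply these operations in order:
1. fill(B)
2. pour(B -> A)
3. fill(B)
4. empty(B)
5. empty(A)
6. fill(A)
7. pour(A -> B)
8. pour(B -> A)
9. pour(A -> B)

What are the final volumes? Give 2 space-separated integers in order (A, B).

Answer: 0 4

Derivation:
Step 1: fill(B) -> (A=0 B=9)
Step 2: pour(B -> A) -> (A=4 B=5)
Step 3: fill(B) -> (A=4 B=9)
Step 4: empty(B) -> (A=4 B=0)
Step 5: empty(A) -> (A=0 B=0)
Step 6: fill(A) -> (A=4 B=0)
Step 7: pour(A -> B) -> (A=0 B=4)
Step 8: pour(B -> A) -> (A=4 B=0)
Step 9: pour(A -> B) -> (A=0 B=4)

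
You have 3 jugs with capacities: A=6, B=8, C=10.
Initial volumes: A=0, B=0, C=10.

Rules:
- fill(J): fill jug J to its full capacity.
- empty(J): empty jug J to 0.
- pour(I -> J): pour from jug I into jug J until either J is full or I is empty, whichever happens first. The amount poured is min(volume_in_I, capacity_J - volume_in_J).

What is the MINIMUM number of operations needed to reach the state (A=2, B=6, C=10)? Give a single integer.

Answer: 5

Derivation:
BFS from (A=0, B=0, C=10). One shortest path:
  1. pour(C -> B) -> (A=0 B=8 C=2)
  2. pour(C -> A) -> (A=2 B=8 C=0)
  3. pour(B -> C) -> (A=2 B=0 C=8)
  4. fill(B) -> (A=2 B=8 C=8)
  5. pour(B -> C) -> (A=2 B=6 C=10)
Reached target in 5 moves.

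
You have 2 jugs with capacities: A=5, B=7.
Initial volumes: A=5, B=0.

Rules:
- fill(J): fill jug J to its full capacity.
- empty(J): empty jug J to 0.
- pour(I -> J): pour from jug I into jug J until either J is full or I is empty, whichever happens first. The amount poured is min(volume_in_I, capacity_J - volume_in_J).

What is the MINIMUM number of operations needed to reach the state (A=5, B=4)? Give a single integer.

BFS from (A=5, B=0). One shortest path:
  1. empty(A) -> (A=0 B=0)
  2. fill(B) -> (A=0 B=7)
  3. pour(B -> A) -> (A=5 B=2)
  4. empty(A) -> (A=0 B=2)
  5. pour(B -> A) -> (A=2 B=0)
  6. fill(B) -> (A=2 B=7)
  7. pour(B -> A) -> (A=5 B=4)
Reached target in 7 moves.

Answer: 7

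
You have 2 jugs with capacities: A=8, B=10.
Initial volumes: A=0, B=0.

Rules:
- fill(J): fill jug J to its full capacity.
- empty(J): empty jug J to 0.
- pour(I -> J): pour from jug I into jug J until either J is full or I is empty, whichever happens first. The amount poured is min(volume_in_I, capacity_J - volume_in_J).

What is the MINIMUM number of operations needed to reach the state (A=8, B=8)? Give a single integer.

Answer: 3

Derivation:
BFS from (A=0, B=0). One shortest path:
  1. fill(A) -> (A=8 B=0)
  2. pour(A -> B) -> (A=0 B=8)
  3. fill(A) -> (A=8 B=8)
Reached target in 3 moves.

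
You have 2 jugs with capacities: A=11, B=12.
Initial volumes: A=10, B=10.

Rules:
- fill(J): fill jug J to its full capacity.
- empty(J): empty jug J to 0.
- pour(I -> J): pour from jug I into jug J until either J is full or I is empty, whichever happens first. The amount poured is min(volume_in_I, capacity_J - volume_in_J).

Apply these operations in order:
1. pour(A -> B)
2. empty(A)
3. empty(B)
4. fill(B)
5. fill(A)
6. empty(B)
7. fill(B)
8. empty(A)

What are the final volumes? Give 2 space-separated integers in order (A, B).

Answer: 0 12

Derivation:
Step 1: pour(A -> B) -> (A=8 B=12)
Step 2: empty(A) -> (A=0 B=12)
Step 3: empty(B) -> (A=0 B=0)
Step 4: fill(B) -> (A=0 B=12)
Step 5: fill(A) -> (A=11 B=12)
Step 6: empty(B) -> (A=11 B=0)
Step 7: fill(B) -> (A=11 B=12)
Step 8: empty(A) -> (A=0 B=12)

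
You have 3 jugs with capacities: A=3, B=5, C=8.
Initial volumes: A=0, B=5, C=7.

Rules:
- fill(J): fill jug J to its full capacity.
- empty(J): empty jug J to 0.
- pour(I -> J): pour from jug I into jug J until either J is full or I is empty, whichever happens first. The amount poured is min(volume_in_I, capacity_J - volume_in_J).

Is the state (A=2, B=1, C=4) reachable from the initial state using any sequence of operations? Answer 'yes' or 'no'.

Answer: no

Derivation:
BFS explored all 160 reachable states.
Reachable set includes: (0,0,0), (0,0,1), (0,0,2), (0,0,3), (0,0,4), (0,0,5), (0,0,6), (0,0,7), (0,0,8), (0,1,0), (0,1,1), (0,1,2) ...
Target (A=2, B=1, C=4) not in reachable set → no.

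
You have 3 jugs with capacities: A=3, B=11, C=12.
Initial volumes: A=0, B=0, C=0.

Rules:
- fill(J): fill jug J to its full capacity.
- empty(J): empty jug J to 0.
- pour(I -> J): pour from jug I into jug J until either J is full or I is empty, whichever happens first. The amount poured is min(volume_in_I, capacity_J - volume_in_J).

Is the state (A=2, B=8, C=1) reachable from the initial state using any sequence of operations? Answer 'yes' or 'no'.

Answer: no

Derivation:
BFS explored all 404 reachable states.
Reachable set includes: (0,0,0), (0,0,1), (0,0,2), (0,0,3), (0,0,4), (0,0,5), (0,0,6), (0,0,7), (0,0,8), (0,0,9), (0,0,10), (0,0,11) ...
Target (A=2, B=8, C=1) not in reachable set → no.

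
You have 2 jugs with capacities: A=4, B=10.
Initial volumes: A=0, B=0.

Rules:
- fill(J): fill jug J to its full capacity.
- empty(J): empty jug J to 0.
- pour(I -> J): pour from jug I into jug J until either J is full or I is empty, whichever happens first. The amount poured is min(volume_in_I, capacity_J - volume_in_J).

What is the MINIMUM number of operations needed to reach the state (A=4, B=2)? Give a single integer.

Answer: 4

Derivation:
BFS from (A=0, B=0). One shortest path:
  1. fill(B) -> (A=0 B=10)
  2. pour(B -> A) -> (A=4 B=6)
  3. empty(A) -> (A=0 B=6)
  4. pour(B -> A) -> (A=4 B=2)
Reached target in 4 moves.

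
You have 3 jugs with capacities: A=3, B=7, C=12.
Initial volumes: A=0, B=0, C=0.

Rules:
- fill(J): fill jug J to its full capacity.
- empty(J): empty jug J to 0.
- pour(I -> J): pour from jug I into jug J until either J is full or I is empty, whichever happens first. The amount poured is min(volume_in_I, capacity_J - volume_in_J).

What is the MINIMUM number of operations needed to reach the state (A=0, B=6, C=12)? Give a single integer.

BFS from (A=0, B=0, C=0). One shortest path:
  1. fill(A) -> (A=3 B=0 C=0)
  2. fill(C) -> (A=3 B=0 C=12)
  3. pour(A -> B) -> (A=0 B=3 C=12)
  4. fill(A) -> (A=3 B=3 C=12)
  5. pour(A -> B) -> (A=0 B=6 C=12)
Reached target in 5 moves.

Answer: 5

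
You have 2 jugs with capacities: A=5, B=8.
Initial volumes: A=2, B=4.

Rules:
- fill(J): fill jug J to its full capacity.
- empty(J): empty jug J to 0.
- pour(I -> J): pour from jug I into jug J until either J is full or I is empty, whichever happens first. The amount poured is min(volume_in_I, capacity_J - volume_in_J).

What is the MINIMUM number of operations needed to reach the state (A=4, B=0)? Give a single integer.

Answer: 2

Derivation:
BFS from (A=2, B=4). One shortest path:
  1. empty(A) -> (A=0 B=4)
  2. pour(B -> A) -> (A=4 B=0)
Reached target in 2 moves.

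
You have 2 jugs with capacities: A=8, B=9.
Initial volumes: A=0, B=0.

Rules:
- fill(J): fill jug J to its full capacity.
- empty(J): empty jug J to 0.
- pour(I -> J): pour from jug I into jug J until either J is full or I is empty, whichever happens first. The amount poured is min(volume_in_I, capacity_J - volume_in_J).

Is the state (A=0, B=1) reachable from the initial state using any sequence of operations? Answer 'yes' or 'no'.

BFS from (A=0, B=0):
  1. fill(B) -> (A=0 B=9)
  2. pour(B -> A) -> (A=8 B=1)
  3. empty(A) -> (A=0 B=1)
Target reached → yes.

Answer: yes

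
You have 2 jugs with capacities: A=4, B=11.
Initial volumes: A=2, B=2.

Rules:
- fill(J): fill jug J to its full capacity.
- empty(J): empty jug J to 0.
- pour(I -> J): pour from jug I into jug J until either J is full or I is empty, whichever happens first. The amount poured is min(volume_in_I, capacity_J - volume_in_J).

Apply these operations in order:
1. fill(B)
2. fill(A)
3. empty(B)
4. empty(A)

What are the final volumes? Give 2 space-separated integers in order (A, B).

Answer: 0 0

Derivation:
Step 1: fill(B) -> (A=2 B=11)
Step 2: fill(A) -> (A=4 B=11)
Step 3: empty(B) -> (A=4 B=0)
Step 4: empty(A) -> (A=0 B=0)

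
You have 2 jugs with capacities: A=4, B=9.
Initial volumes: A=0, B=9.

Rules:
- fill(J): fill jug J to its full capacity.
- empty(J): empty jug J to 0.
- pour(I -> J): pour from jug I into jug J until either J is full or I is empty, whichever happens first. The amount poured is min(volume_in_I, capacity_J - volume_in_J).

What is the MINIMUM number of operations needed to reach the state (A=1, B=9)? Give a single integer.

BFS from (A=0, B=9). One shortest path:
  1. pour(B -> A) -> (A=4 B=5)
  2. empty(A) -> (A=0 B=5)
  3. pour(B -> A) -> (A=4 B=1)
  4. empty(A) -> (A=0 B=1)
  5. pour(B -> A) -> (A=1 B=0)
  6. fill(B) -> (A=1 B=9)
Reached target in 6 moves.

Answer: 6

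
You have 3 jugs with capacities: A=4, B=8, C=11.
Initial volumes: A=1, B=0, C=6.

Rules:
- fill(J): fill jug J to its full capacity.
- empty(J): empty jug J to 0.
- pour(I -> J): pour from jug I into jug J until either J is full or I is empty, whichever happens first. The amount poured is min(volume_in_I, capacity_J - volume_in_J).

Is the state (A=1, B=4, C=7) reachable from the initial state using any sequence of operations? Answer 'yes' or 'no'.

BFS explored all 330 reachable states.
Reachable set includes: (0,0,0), (0,0,1), (0,0,2), (0,0,3), (0,0,4), (0,0,5), (0,0,6), (0,0,7), (0,0,8), (0,0,9), (0,0,10), (0,0,11) ...
Target (A=1, B=4, C=7) not in reachable set → no.

Answer: no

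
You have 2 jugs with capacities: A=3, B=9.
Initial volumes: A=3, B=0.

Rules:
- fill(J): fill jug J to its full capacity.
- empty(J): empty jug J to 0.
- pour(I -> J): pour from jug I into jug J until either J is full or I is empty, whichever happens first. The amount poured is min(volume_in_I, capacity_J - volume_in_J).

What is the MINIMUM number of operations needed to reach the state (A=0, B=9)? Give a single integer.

BFS from (A=3, B=0). One shortest path:
  1. empty(A) -> (A=0 B=0)
  2. fill(B) -> (A=0 B=9)
Reached target in 2 moves.

Answer: 2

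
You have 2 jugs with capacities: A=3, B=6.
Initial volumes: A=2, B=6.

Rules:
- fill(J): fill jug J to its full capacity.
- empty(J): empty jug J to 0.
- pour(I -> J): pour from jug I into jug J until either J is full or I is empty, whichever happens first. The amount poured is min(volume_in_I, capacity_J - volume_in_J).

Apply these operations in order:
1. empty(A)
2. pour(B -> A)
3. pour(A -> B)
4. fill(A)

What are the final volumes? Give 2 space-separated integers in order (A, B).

Step 1: empty(A) -> (A=0 B=6)
Step 2: pour(B -> A) -> (A=3 B=3)
Step 3: pour(A -> B) -> (A=0 B=6)
Step 4: fill(A) -> (A=3 B=6)

Answer: 3 6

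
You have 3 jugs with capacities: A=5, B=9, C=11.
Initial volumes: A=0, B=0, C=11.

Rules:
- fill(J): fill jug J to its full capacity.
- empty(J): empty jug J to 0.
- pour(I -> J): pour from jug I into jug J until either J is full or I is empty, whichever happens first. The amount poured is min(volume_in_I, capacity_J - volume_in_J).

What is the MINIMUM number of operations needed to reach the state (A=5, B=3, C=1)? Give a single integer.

BFS from (A=0, B=0, C=11). One shortest path:
  1. fill(A) -> (A=5 B=0 C=11)
  2. fill(B) -> (A=5 B=9 C=11)
  3. empty(C) -> (A=5 B=9 C=0)
  4. pour(A -> C) -> (A=0 B=9 C=5)
  5. pour(B -> C) -> (A=0 B=3 C=11)
  6. pour(C -> A) -> (A=5 B=3 C=6)
  7. empty(A) -> (A=0 B=3 C=6)
  8. pour(C -> A) -> (A=5 B=3 C=1)
Reached target in 8 moves.

Answer: 8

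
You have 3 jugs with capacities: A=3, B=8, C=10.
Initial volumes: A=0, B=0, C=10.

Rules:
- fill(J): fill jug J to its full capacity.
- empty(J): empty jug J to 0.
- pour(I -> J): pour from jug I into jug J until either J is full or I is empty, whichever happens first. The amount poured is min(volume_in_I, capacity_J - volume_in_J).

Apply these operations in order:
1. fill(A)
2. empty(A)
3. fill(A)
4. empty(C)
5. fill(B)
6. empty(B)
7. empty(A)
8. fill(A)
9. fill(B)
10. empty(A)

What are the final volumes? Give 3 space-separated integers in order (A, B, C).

Answer: 0 8 0

Derivation:
Step 1: fill(A) -> (A=3 B=0 C=10)
Step 2: empty(A) -> (A=0 B=0 C=10)
Step 3: fill(A) -> (A=3 B=0 C=10)
Step 4: empty(C) -> (A=3 B=0 C=0)
Step 5: fill(B) -> (A=3 B=8 C=0)
Step 6: empty(B) -> (A=3 B=0 C=0)
Step 7: empty(A) -> (A=0 B=0 C=0)
Step 8: fill(A) -> (A=3 B=0 C=0)
Step 9: fill(B) -> (A=3 B=8 C=0)
Step 10: empty(A) -> (A=0 B=8 C=0)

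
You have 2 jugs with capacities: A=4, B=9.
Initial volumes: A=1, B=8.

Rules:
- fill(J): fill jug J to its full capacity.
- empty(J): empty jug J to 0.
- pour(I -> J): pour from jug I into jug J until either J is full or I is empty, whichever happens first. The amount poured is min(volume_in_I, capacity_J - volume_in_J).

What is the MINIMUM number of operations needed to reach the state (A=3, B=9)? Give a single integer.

Answer: 2

Derivation:
BFS from (A=1, B=8). One shortest path:
  1. fill(A) -> (A=4 B=8)
  2. pour(A -> B) -> (A=3 B=9)
Reached target in 2 moves.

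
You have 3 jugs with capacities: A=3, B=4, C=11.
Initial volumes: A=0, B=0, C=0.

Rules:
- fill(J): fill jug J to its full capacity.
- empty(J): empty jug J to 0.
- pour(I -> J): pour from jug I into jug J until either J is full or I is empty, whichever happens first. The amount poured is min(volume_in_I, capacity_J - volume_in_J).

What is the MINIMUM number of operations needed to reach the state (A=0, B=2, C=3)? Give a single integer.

Answer: 7

Derivation:
BFS from (A=0, B=0, C=0). One shortest path:
  1. fill(B) -> (A=0 B=4 C=0)
  2. pour(B -> A) -> (A=3 B=1 C=0)
  3. empty(A) -> (A=0 B=1 C=0)
  4. pour(B -> A) -> (A=1 B=0 C=0)
  5. fill(B) -> (A=1 B=4 C=0)
  6. pour(B -> A) -> (A=3 B=2 C=0)
  7. pour(A -> C) -> (A=0 B=2 C=3)
Reached target in 7 moves.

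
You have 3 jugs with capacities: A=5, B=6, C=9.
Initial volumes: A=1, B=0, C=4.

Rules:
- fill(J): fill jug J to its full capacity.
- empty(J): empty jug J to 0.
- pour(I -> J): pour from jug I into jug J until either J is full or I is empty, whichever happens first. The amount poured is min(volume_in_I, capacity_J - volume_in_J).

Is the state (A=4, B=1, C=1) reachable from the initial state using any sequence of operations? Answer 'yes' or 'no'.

BFS explored all 260 reachable states.
Reachable set includes: (0,0,0), (0,0,1), (0,0,2), (0,0,3), (0,0,4), (0,0,5), (0,0,6), (0,0,7), (0,0,8), (0,0,9), (0,1,0), (0,1,1) ...
Target (A=4, B=1, C=1) not in reachable set → no.

Answer: no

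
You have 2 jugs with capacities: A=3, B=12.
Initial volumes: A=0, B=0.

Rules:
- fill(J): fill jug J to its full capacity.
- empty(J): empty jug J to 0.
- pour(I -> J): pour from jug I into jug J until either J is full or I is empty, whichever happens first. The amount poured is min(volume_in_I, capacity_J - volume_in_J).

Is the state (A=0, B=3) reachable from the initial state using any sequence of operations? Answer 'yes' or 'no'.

Answer: yes

Derivation:
BFS from (A=0, B=0):
  1. fill(A) -> (A=3 B=0)
  2. pour(A -> B) -> (A=0 B=3)
Target reached → yes.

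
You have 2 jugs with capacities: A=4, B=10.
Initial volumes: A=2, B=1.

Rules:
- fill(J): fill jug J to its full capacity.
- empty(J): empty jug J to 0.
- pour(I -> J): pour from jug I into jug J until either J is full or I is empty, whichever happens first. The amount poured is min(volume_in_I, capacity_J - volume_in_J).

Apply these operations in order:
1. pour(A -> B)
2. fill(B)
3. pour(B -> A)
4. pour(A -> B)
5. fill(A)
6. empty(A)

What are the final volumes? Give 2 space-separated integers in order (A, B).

Answer: 0 10

Derivation:
Step 1: pour(A -> B) -> (A=0 B=3)
Step 2: fill(B) -> (A=0 B=10)
Step 3: pour(B -> A) -> (A=4 B=6)
Step 4: pour(A -> B) -> (A=0 B=10)
Step 5: fill(A) -> (A=4 B=10)
Step 6: empty(A) -> (A=0 B=10)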